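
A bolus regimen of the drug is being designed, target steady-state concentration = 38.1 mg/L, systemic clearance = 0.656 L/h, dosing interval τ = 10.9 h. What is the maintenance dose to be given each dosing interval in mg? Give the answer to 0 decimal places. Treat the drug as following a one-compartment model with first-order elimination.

At steady state, Dose/τ = Css × CL.
Dose = Css × CL × τ = 38.1 × 0.6560 × 10.9 = 272.4 mg

272 mg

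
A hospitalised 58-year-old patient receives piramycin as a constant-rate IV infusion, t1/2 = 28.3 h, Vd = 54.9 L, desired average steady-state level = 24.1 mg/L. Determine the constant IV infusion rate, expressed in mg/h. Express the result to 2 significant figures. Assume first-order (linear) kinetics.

32 mg/h

k = ln2 / t½ = 0.693147 / 28.3 = 0.02449 h⁻¹
CL = k × Vd = 0.02449 × 54.9 = 1.345 L/h
At steady state, infusion rate R₀ = Css × CL = 24.1 × 1.345 = 32.41 mg/h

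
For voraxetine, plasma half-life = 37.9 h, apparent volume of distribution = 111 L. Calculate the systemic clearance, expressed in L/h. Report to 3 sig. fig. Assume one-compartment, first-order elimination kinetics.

2.03 L/h

k = ln2 / t½ = 0.693147 / 37.9 = 0.01829 h⁻¹
CL = k × Vd = 0.01829 × 111 = 2.030 L/h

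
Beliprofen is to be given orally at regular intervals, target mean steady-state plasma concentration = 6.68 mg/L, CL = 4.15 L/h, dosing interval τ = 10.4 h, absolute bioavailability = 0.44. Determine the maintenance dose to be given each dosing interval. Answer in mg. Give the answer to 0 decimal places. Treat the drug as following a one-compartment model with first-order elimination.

655 mg

At steady state, F × (Dose/τ) = Css × CL.
Dose = Css × CL × τ / F = 6.68 × 4.150 × 10.4 / 0.44 = 655.2 mg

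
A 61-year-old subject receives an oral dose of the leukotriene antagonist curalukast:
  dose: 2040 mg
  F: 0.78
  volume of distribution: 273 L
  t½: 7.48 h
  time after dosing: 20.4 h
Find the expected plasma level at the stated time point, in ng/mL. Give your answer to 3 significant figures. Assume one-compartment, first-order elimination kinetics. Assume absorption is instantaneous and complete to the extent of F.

Amount reaching circulation = F × Dose = 0.78 × 2040 = 1591 mg
C₀ = F·Dose / Vd = 1591 / 273 = 5.828 mg/L
k = ln2 / t½ = 0.693147 / 7.48 = 0.09267 h⁻¹
C = C₀ · e^(−k·t) = 5.828 × e^(−0.09267 × 20.4)
  = 5.828 × 0.1510 = 0.8800 mg/L
Convert: 0.8800 mg/L × 1000 = 880.0 ng/mL

880 ng/mL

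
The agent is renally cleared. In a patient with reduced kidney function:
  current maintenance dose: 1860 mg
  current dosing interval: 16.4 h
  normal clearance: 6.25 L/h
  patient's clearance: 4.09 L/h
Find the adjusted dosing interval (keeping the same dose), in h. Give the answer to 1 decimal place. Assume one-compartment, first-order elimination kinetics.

25.1 h

To keep the same average steady-state level, dosing rate must scale with clearance.
CL ratio = 4.09 / 6.25 = 0.6544
New interval (same dose) = 16.4 / 0.6544 = 25.06 h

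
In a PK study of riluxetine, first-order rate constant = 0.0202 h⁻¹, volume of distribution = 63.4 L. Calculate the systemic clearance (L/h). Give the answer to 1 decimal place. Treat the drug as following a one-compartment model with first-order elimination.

CL = k × Vd = 0.0202 × 63.4 = 1.281 L/h

1.3 L/h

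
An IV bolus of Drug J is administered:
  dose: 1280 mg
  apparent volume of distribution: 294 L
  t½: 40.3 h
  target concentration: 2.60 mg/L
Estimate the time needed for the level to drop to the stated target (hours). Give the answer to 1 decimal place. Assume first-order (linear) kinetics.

C₀ = Dose / Vd = 1280 / 294 = 4.354 mg/L
k = ln2 / t½ = 0.693147 / 40.3 = 0.01720 h⁻¹
t = ln(C₀ / C) / k = ln(4.354 / 2.60) / 0.01720
  = ln(1.675) / 0.01720 = 0.5158 / 0.01720 = 29.99 h

30.0 h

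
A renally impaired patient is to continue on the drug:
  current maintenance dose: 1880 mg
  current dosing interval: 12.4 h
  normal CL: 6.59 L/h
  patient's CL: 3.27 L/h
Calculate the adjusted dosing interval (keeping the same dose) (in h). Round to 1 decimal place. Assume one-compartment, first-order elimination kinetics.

To keep the same average steady-state level, dosing rate must scale with clearance.
CL ratio = 3.27 / 6.59 = 0.4962
New interval (same dose) = 12.4 / 0.4962 = 24.99 h

25.0 h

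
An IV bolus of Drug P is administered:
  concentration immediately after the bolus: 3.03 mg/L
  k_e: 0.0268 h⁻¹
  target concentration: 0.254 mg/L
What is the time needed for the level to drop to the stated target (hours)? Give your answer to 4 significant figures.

92.50 h

t = ln(C₀ / C) / k = ln(3.030 / 0.254) / 0.02680
  = ln(11.93) / 0.02680 = 2.479 / 0.02680 = 92.50 h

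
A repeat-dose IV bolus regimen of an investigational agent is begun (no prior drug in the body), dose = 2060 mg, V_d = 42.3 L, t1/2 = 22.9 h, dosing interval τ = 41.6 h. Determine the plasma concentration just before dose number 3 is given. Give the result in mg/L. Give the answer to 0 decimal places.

18 mg/L

C₀ per dose = Dose / Vd = 2060 / 42.3 = 48.70 mg/L
k = ln2 / t½ = 0.693147 / 22.9 = 0.03027 h⁻¹
Fraction remaining after one interval: r = e^(−kτ) = e^(−0.03027 × 41.6) = 0.2839
Before dose 3, 2 doses have been given (aged 1τ, 2τ).
C_trough = C₀ × (r + r²) = 48.70 × (0.2839 + 0.08060) = 17.75 mg/L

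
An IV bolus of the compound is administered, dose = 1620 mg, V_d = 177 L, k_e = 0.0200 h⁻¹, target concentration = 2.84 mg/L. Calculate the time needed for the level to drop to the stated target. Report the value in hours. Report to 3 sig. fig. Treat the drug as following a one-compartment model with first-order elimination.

C₀ = Dose / Vd = 1620 / 177 = 9.153 mg/L
t = ln(C₀ / C) / k = ln(9.153 / 2.84) / 0.02000
  = ln(3.223) / 0.02000 = 1.170 / 0.02000 = 58.50 h

58.5 h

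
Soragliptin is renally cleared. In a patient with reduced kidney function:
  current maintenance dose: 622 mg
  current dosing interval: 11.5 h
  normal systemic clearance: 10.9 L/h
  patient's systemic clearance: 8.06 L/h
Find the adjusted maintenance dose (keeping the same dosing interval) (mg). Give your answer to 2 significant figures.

460 mg

To keep the same average steady-state level, dosing rate must scale with clearance.
CL ratio = 8.06 / 10.9 = 0.7394
New dose (same interval) = 622 × 0.7394 = 459.9 mg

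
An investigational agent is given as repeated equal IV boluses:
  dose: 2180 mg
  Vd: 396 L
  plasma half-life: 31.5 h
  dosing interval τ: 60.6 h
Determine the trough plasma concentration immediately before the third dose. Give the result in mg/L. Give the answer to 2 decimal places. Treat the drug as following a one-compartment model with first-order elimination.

C₀ per dose = Dose / Vd = 2180 / 396 = 5.505 mg/L
k = ln2 / t½ = 0.693147 / 31.5 = 0.02200 h⁻¹
Fraction remaining after one interval: r = e^(−kτ) = e^(−0.02200 × 60.6) = 0.2636
Before dose 3, 2 doses have been given (aged 1τ, 2τ).
C_trough = C₀ × (r + r²) = 5.505 × (0.2636 + 0.06948) = 1.834 mg/L

1.83 mg/L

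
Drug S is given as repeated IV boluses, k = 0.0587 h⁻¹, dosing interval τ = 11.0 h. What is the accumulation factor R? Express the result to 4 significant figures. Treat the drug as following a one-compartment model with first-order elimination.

e^(−kτ) = e^(−0.05870 × 11.0) = 0.5243
Accumulation ratio R = 1 / (1 − e^(−kτ)) = 1 / (1 − 0.5243) = 2.102

2.102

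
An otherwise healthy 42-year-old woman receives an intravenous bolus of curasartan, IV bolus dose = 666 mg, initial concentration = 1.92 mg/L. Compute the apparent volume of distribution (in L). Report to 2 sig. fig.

Vd = Dose / C₀ = 666.0 / 1.92 = 346.9 L

350 L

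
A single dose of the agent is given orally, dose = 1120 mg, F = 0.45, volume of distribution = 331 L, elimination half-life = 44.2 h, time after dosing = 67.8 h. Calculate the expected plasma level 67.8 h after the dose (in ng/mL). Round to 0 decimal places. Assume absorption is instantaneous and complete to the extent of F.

Amount reaching circulation = F × Dose = 0.45 × 1120 = 504.0 mg
C₀ = F·Dose / Vd = 504.0 / 331 = 1.523 mg/L
k = ln2 / t½ = 0.693147 / 44.2 = 0.01568 h⁻¹
C = C₀ · e^(−k·t) = 1.523 × e^(−0.01568 × 67.8)
  = 1.523 × 0.3454 = 0.5260 mg/L
Convert: 0.5260 mg/L × 1000 = 526.0 ng/mL

526 ng/mL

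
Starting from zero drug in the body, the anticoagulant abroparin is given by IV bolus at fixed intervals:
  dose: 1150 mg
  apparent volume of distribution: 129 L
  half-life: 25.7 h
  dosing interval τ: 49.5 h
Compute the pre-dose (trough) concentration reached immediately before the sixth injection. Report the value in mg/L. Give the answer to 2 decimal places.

3.18 mg/L

C₀ per dose = Dose / Vd = 1150 / 129 = 8.915 mg/L
k = ln2 / t½ = 0.693147 / 25.7 = 0.02697 h⁻¹
Fraction remaining after one interval: r = e^(−kτ) = e^(−0.02697 × 49.5) = 0.2632
Before dose 6, 5 doses have been given (aged 1τ, 2τ, 3τ, 4τ, 5τ).
C_trough = C₀ × (r + r² + … + r^5) = C₀ × r(1−r^5)/(1−r)
        = 8.915 × 0.2632 × (1 − 0.001263) / (1 − 0.2632) = 3.181 mg/L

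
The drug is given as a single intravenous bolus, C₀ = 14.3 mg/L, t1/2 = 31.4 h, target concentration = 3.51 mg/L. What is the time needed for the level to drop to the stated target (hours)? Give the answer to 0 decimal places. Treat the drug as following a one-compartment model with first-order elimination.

64 h

k = ln2 / t½ = 0.693147 / 31.4 = 0.02207 h⁻¹
t = ln(C₀ / C) / k = ln(14.30 / 3.51) / 0.02207
  = ln(4.074) / 0.02207 = 1.405 / 0.02207 = 63.66 h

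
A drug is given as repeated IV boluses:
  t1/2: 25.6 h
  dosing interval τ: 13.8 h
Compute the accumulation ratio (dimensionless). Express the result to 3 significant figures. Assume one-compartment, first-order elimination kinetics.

3.21

k = ln2 / t½ = 0.693147 / 25.6 = 0.02708 h⁻¹
e^(−kτ) = e^(−0.02708 × 13.8) = 0.6882
Accumulation ratio R = 1 / (1 − e^(−kτ)) = 1 / (1 − 0.6882) = 3.207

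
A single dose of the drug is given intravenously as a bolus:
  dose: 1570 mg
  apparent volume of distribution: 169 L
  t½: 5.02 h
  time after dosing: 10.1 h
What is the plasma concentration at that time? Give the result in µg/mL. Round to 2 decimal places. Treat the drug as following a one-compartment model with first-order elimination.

2.30 µg/mL

C₀ = Dose / Vd = 1570 / 169 = 9.290 mg/L
k = ln2 / t½ = 0.693147 / 5.02 = 0.1381 h⁻¹
C = C₀ · e^(−k·t) = 9.290 × e^(−0.1381 × 10.1)
  = 9.290 × 0.2479 = 2.303 mg/L
(2.303 mg/L = 2.303 µg/mL)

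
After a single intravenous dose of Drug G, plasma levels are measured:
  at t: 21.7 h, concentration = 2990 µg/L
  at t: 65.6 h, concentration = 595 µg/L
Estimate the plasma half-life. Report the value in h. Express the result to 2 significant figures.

k = ln(C₁/C₂) / (t₂ − t₁) = ln(2990/595) / (65.6 − 21.7)
  = 1.614 / 43.90 = 0.03677 h⁻¹
t½ = ln2 / k = 0.693147 / 0.03677 = 18.85 h

19 h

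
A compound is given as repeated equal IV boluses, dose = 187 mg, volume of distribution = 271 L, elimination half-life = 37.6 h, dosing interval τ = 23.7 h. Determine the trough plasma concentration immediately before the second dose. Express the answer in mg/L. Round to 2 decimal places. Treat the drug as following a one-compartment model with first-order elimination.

C₀ per dose = Dose / Vd = 187 / 271 = 0.6900 mg/L
k = ln2 / t½ = 0.693147 / 37.6 = 0.01843 h⁻¹
Fraction remaining after one interval: r = e^(−kτ) = e^(−0.01843 × 23.7) = 0.6461
Before dose 2, 1 dose has been given (aged 1τ).
C_trough = C₀ × r = 0.6900 × 0.6461 = 0.4458 mg/L

0.45 mg/L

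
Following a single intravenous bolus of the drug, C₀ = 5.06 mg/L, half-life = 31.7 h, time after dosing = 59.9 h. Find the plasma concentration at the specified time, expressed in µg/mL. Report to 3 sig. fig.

k = ln2 / t½ = 0.693147 / 31.7 = 0.02187 h⁻¹
C = C₀ · e^(−k·t) = 5.060 × e^(−0.02187 × 59.9)
  = 5.060 × 0.2698 = 1.365 mg/L
(1.365 mg/L = 1.365 µg/mL)

1.37 µg/mL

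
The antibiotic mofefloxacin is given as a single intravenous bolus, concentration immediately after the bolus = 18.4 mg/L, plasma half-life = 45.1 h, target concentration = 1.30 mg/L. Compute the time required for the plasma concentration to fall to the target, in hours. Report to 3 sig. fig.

172 h

k = ln2 / t½ = 0.693147 / 45.1 = 0.01537 h⁻¹
t = ln(C₀ / C) / k = ln(18.40 / 1.30) / 0.01537
  = ln(14.15) / 0.01537 = 2.650 / 0.01537 = 172.4 h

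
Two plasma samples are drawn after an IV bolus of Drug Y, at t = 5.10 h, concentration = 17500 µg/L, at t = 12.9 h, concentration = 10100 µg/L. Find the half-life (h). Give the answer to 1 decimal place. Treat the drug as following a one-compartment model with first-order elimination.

k = ln(C₁/C₂) / (t₂ − t₁) = ln(17500/10100) / (12.9 − 5.10)
  = 0.5497 / 7.800 = 0.07047 h⁻¹
t½ = ln2 / k = 0.693147 / 0.07047 = 9.836 h

9.8 h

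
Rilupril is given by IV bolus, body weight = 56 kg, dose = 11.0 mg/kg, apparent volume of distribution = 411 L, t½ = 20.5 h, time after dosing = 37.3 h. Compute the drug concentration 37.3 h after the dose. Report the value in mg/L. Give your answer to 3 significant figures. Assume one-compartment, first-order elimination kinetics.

0.425 mg/L

Total dose = 11.0 × 56 = 616.0 mg
C₀ = Dose / Vd = 616.0 / 411 = 1.499 mg/L
k = ln2 / t½ = 0.693147 / 20.5 = 0.03381 h⁻¹
C = C₀ · e^(−k·t) = 1.499 × e^(−0.03381 × 37.3)
  = 1.499 × 0.2833 = 0.4247 mg/L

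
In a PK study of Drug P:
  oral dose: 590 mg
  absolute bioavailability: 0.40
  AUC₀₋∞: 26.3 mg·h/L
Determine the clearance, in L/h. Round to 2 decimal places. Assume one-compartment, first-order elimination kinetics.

CL = F·Dose / AUC = 0.40 × 590 / 26.3 = 8.973 L/h

8.97 L/h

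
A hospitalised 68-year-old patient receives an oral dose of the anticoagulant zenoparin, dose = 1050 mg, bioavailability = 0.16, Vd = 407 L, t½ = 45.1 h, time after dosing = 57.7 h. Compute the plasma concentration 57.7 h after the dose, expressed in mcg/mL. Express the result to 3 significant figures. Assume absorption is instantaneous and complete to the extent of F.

0.170 mcg/mL

Amount reaching circulation = F × Dose = 0.16 × 1050 = 168.0 mg
C₀ = F·Dose / Vd = 168.0 / 407 = 0.4128 mg/L
k = ln2 / t½ = 0.693147 / 45.1 = 0.01537 h⁻¹
C = C₀ · e^(−k·t) = 0.4128 × e^(−0.01537 × 57.7)
  = 0.4128 × 0.4120 = 0.1701 mg/L
(0.1701 mg/L = 0.1701 mcg/mL)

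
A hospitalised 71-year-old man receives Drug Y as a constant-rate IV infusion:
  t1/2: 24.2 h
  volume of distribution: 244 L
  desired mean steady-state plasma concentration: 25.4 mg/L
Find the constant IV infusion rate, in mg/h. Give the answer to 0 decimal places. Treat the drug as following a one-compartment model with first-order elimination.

178 mg/h

k = ln2 / t½ = 0.693147 / 24.2 = 0.02864 h⁻¹
CL = k × Vd = 0.02864 × 244 = 6.988 L/h
At steady state, infusion rate R₀ = Css × CL = 25.4 × 6.988 = 177.5 mg/h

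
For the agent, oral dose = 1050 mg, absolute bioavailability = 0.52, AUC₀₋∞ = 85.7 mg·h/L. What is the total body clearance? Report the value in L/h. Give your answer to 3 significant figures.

CL = F·Dose / AUC = 0.52 × 1050 / 85.7 = 6.371 L/h

6.37 L/h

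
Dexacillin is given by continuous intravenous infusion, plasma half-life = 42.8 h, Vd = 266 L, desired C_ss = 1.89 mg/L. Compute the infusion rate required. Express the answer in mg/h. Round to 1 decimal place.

8.1 mg/h

k = ln2 / t½ = 0.693147 / 42.8 = 0.01620 h⁻¹
CL = k × Vd = 0.01620 × 266 = 4.309 L/h
At steady state, infusion rate R₀ = Css × CL = 1.89 × 4.309 = 8.144 mg/h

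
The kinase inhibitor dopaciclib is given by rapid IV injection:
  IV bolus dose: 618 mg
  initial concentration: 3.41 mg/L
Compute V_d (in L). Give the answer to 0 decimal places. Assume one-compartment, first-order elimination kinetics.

Vd = Dose / C₀ = 618.0 / 3.41 = 181.2 L

181 L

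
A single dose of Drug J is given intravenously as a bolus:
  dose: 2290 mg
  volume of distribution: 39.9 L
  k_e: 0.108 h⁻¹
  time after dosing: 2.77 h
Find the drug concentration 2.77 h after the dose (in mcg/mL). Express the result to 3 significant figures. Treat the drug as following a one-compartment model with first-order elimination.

C₀ = Dose / Vd = 2290 / 39.9 = 57.39 mg/L
C = C₀ · e^(−k·t) = 57.39 × e^(−0.1080 × 2.77)
  = 57.39 × 0.7414 = 42.55 mg/L
(42.55 mg/L = 42.55 mcg/mL)

42.6 mcg/mL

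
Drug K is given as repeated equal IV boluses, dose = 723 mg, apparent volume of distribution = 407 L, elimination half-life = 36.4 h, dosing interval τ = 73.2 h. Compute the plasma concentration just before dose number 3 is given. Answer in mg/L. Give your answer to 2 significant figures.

C₀ per dose = Dose / Vd = 723 / 407 = 1.776 mg/L
k = ln2 / t½ = 0.693147 / 36.4 = 0.01904 h⁻¹
Fraction remaining after one interval: r = e^(−kτ) = e^(−0.01904 × 73.2) = 0.2481
Before dose 3, 2 doses have been given (aged 1τ, 2τ).
C_trough = C₀ × (r + r²) = 1.776 × (0.2481 + 0.06155) = 0.5499 mg/L

0.55 mg/L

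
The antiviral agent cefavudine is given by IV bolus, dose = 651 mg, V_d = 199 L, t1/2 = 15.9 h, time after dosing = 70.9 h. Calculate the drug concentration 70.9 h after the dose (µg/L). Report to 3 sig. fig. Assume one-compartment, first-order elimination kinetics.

149 µg/L

C₀ = Dose / Vd = 651.0 / 199 = 3.271 mg/L
k = ln2 / t½ = 0.693147 / 15.9 = 0.04359 h⁻¹
C = C₀ · e^(−k·t) = 3.271 × e^(−0.04359 × 70.9)
  = 3.271 × 0.04548 = 0.1488 mg/L
Convert: 0.1488 mg/L × 1000 = 148.8 µg/L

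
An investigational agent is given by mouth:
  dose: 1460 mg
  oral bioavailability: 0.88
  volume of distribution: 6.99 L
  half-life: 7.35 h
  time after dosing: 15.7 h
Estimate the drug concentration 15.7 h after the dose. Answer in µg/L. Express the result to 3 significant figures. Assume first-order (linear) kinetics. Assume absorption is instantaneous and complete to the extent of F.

41800 µg/L

Amount reaching circulation = F × Dose = 0.88 × 1460 = 1285 mg
C₀ = F·Dose / Vd = 1285 / 6.99 = 183.8 mg/L
k = ln2 / t½ = 0.693147 / 7.35 = 0.09431 h⁻¹
C = C₀ · e^(−k·t) = 183.8 × e^(−0.09431 × 15.7)
  = 183.8 × 0.2275 = 41.81 mg/L
Convert: 41.81 mg/L × 1000 = 41810 µg/L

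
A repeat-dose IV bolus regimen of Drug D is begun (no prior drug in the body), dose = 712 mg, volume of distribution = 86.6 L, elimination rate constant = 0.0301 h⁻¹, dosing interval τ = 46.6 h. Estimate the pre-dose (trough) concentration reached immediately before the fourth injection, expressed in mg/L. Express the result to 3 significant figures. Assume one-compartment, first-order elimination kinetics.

2.64 mg/L

C₀ per dose = Dose / Vd = 712 / 86.6 = 8.222 mg/L
Fraction remaining after one interval: r = e^(−kτ) = e^(−0.03010 × 46.6) = 0.2459
Before dose 4, 3 doses have been given (aged 1τ, 2τ, 3τ).
C_trough = C₀ × (r + r² + … + r^3) = C₀ × r(1−r^3)/(1−r)
        = 8.222 × 0.2459 × (1 − 0.01487) / (1 − 0.2459) = 2.641 mg/L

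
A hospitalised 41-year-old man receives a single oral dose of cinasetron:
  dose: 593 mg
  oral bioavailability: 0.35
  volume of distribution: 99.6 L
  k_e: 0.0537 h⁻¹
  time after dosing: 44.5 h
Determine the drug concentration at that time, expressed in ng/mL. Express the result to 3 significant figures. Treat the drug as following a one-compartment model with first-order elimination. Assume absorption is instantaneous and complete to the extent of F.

191 ng/mL

Amount reaching circulation = F × Dose = 0.35 × 593.0 = 207.6 mg
C₀ = F·Dose / Vd = 207.6 / 99.6 = 2.084 mg/L
C = C₀ · e^(−k·t) = 2.084 × e^(−0.05370 × 44.5)
  = 2.084 × 0.09166 = 0.1910 mg/L
Convert: 0.1910 mg/L × 1000 = 191.0 ng/mL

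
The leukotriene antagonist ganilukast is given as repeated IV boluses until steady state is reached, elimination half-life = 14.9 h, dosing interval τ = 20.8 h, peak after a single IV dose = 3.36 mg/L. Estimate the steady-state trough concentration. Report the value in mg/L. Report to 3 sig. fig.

2.06 mg/L

k = ln2 / t½ = 0.693147 / 14.9 = 0.04652 h⁻¹
e^(−kτ) = e^(−0.04652 × 20.8) = 0.3800
Accumulation ratio R = 1 / (1 − e^(−kτ)) = 1 / (1 − 0.3800) = 1.613
Steady-state trough = C₀ × R × e^(−kτ) = 3.36 × 1.613 × 0.3800 = 2.059 mg/L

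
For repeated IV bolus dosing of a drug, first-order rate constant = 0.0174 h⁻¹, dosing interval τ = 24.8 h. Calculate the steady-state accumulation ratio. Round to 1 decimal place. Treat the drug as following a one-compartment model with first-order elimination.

2.9

e^(−kτ) = e^(−0.01740 × 24.8) = 0.6495
Accumulation ratio R = 1 / (1 − e^(−kτ)) = 1 / (1 − 0.6495) = 2.853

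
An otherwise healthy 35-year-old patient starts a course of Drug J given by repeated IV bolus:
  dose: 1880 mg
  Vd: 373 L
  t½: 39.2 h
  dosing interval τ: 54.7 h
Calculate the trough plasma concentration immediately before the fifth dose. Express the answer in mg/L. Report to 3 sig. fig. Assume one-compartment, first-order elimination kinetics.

3.03 mg/L

C₀ per dose = Dose / Vd = 1880 / 373 = 5.040 mg/L
k = ln2 / t½ = 0.693147 / 39.2 = 0.01768 h⁻¹
Fraction remaining after one interval: r = e^(−kτ) = e^(−0.01768 × 54.7) = 0.3802
Before dose 5, 4 doses have been given (aged 1τ, 2τ, 3τ, 4τ).
C_trough = C₀ × (r + r² + … + r^4) = C₀ × r(1−r^4)/(1−r)
        = 5.040 × 0.3802 × (1 − 0.02090) / (1 − 0.3802) = 3.027 mg/L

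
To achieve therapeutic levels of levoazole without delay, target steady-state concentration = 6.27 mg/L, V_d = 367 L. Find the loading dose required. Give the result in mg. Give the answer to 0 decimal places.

2301 mg

LD = Css × Vd = 6.27 × 367 = 2301 mg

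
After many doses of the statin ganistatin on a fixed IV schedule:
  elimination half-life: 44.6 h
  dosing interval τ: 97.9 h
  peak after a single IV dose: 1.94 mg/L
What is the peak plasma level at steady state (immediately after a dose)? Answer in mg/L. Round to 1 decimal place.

2.5 mg/L

k = ln2 / t½ = 0.693147 / 44.6 = 0.01554 h⁻¹
e^(−kτ) = e^(−0.01554 × 97.9) = 0.2184
Accumulation ratio R = 1 / (1 − e^(−kτ)) = 1 / (1 − 0.2184) = 1.279
Steady-state peak = C₀ × R = 1.94 × 1.279 = 2.481 mg/L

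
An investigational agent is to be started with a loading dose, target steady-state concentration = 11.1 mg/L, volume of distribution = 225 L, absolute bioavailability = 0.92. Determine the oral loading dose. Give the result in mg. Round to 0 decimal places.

LD = Css × Vd / F = 11.1 × 225 / 0.92 = 2715 mg

2715 mg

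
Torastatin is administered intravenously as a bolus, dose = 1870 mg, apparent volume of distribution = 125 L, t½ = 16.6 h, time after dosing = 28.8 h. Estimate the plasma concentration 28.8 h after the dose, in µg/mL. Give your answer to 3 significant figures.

C₀ = Dose / Vd = 1870 / 125 = 14.96 mg/L
k = ln2 / t½ = 0.693147 / 16.6 = 0.04176 h⁻¹
C = C₀ · e^(−k·t) = 14.96 × e^(−0.04176 × 28.8)
  = 14.96 × 0.3004 = 4.494 mg/L
(4.494 mg/L = 4.494 µg/mL)

4.49 µg/mL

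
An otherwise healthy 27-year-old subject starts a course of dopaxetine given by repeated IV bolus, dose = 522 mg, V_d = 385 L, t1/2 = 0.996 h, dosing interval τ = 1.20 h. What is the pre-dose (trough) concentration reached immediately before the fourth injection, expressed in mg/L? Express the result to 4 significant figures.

C₀ per dose = Dose / Vd = 522 / 385 = 1.356 mg/L
k = ln2 / t½ = 0.693147 / 0.996 = 0.6959 h⁻¹
Fraction remaining after one interval: r = e^(−kτ) = e^(−0.6959 × 1.20) = 0.4338
Before dose 4, 3 doses have been given (aged 1τ, 2τ, 3τ).
C_trough = C₀ × (r + r² + … + r^3) = C₀ × r(1−r^3)/(1−r)
        = 1.356 × 0.4338 × (1 − 0.08163) / (1 − 0.4338) = 0.9541 mg/L

0.9541 mg/L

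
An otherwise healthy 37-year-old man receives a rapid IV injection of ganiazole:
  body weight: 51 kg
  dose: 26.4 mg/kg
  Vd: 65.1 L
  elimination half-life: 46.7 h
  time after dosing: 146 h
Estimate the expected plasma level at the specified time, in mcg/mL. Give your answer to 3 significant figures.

2.37 mcg/mL

Total dose = 26.4 × 51 = 1346 mg
C₀ = Dose / Vd = 1346 / 65.1 = 20.68 mg/L
k = ln2 / t½ = 0.693147 / 46.7 = 0.01484 h⁻¹
C = C₀ · e^(−k·t) = 20.68 × e^(−0.01484 × 146)
  = 20.68 × 0.1146 = 2.370 mg/L
(2.370 mg/L = 2.370 mcg/mL)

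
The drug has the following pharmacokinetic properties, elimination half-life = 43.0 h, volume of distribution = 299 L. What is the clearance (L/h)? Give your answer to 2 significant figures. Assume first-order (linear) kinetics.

4.8 L/h

k = ln2 / t½ = 0.693147 / 43.0 = 0.01612 h⁻¹
CL = k × Vd = 0.01612 × 299 = 4.820 L/h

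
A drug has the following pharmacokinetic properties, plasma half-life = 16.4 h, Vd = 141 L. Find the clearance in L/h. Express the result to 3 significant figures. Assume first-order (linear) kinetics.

k = ln2 / t½ = 0.693147 / 16.4 = 0.04227 h⁻¹
CL = k × Vd = 0.04227 × 141 = 5.960 L/h

5.96 L/h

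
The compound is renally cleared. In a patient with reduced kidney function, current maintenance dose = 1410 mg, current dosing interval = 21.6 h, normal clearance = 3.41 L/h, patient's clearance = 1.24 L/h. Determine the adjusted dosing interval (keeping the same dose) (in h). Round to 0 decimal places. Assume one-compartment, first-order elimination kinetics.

59 h

To keep the same average steady-state level, dosing rate must scale with clearance.
CL ratio = 1.24 / 3.41 = 0.3636
New interval (same dose) = 21.6 / 0.3636 = 59.41 h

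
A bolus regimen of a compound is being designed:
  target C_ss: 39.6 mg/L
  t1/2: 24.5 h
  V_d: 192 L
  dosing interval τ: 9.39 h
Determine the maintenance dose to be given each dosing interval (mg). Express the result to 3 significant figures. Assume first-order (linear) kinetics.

k = ln2 / t½ = 0.693147 / 24.5 = 0.02829 h⁻¹
CL = k × Vd = 0.02829 × 192 = 5.432 L/h
At steady state, Dose/τ = Css × CL.
Dose = Css × CL × τ = 39.6 × 5.432 × 9.39 = 2020 mg

2020 mg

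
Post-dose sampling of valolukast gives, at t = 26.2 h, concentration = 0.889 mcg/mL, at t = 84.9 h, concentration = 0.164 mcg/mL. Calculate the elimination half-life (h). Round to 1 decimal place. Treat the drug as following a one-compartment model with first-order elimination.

k = ln(C₁/C₂) / (t₂ − t₁) = ln(0.889/0.164) / (84.9 − 26.2)
  = 1.690 / 58.70 = 0.02879 h⁻¹
t½ = ln2 / k = 0.693147 / 0.02879 = 24.08 h

24.1 h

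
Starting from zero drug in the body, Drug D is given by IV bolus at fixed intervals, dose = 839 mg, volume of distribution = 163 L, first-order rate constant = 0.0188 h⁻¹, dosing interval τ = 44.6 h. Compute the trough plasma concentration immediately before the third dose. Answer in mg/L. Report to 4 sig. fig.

3.188 mg/L

C₀ per dose = Dose / Vd = 839 / 163 = 5.147 mg/L
Fraction remaining after one interval: r = e^(−kτ) = e^(−0.01880 × 44.6) = 0.4324
Before dose 3, 2 doses have been given (aged 1τ, 2τ).
C_trough = C₀ × (r + r²) = 5.147 × (0.4324 + 0.1870) = 3.188 mg/L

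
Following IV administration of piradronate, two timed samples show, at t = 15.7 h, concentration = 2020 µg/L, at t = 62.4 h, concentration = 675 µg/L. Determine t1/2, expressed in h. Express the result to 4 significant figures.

29.53 h

k = ln(C₁/C₂) / (t₂ − t₁) = ln(2020/675) / (62.4 − 15.7)
  = 1.096 / 46.70 = 0.02347 h⁻¹
t½ = ln2 / k = 0.693147 / 0.02347 = 29.53 h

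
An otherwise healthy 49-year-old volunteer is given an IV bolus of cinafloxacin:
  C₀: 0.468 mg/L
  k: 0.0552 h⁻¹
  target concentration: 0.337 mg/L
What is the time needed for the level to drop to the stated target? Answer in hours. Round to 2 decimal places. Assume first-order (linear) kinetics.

5.95 h

t = ln(C₀ / C) / k = ln(0.4680 / 0.337) / 0.05520
  = ln(1.389) / 0.05520 = 0.3286 / 0.05520 = 5.953 h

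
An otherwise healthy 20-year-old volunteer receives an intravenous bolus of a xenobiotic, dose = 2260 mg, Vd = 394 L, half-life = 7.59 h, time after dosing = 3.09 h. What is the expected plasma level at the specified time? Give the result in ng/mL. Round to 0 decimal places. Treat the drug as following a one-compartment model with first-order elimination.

C₀ = Dose / Vd = 2260 / 394 = 5.736 mg/L
k = ln2 / t½ = 0.693147 / 7.59 = 0.09132 h⁻¹
C = C₀ · e^(−k·t) = 5.736 × e^(−0.09132 × 3.09)
  = 5.736 × 0.7541 = 4.326 mg/L
Convert: 4.326 mg/L × 1000 = 4326 ng/mL

4326 ng/mL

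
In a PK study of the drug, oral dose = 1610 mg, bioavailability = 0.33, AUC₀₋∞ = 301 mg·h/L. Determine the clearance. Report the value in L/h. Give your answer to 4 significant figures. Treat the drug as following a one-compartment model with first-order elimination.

CL = F·Dose / AUC = 0.33 × 1610 / 301 = 1.765 L/h

1.765 L/h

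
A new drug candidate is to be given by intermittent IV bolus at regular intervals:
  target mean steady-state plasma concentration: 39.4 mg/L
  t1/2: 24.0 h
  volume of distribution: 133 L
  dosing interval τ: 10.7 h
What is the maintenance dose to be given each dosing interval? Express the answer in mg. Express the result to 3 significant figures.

k = ln2 / t½ = 0.693147 / 24.0 = 0.02888 h⁻¹
CL = k × Vd = 0.02888 × 133 = 3.841 L/h
At steady state, Dose/τ = Css × CL.
Dose = Css × CL × τ = 39.4 × 3.841 × 10.7 = 1619 mg

1620 mg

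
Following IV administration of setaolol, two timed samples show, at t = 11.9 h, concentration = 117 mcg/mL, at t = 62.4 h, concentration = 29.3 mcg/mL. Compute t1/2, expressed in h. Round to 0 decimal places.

25 h

k = ln(C₁/C₂) / (t₂ − t₁) = ln(117/29.3) / (62.4 − 11.9)
  = 1.385 / 50.50 = 0.02743 h⁻¹
t½ = ln2 / k = 0.693147 / 0.02743 = 25.27 h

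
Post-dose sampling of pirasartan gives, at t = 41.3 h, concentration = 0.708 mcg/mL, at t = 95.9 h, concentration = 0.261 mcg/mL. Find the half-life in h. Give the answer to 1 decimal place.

k = ln(C₁/C₂) / (t₂ − t₁) = ln(0.708/0.261) / (95.9 − 41.3)
  = 0.9979 / 54.60 = 0.01828 h⁻¹
t½ = ln2 / k = 0.693147 / 0.01828 = 37.92 h

37.9 h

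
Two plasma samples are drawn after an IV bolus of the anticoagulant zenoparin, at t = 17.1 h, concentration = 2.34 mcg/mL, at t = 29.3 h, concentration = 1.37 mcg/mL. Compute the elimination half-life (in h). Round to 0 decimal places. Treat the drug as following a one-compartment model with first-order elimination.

16 h

k = ln(C₁/C₂) / (t₂ − t₁) = ln(2.34/1.37) / (29.3 − 17.1)
  = 0.5353 / 12.20 = 0.04388 h⁻¹
t½ = ln2 / k = 0.693147 / 0.04388 = 15.80 h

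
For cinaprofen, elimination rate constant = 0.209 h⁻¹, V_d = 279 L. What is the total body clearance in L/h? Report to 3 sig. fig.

58.3 L/h

CL = k × Vd = 0.209 × 279 = 58.31 L/h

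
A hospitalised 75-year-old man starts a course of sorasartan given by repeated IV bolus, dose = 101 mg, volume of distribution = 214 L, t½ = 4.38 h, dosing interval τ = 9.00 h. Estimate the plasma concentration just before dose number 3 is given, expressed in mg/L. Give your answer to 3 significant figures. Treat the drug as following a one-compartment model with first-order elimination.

0.141 mg/L

C₀ per dose = Dose / Vd = 101 / 214 = 0.4720 mg/L
k = ln2 / t½ = 0.693147 / 4.38 = 0.1583 h⁻¹
Fraction remaining after one interval: r = e^(−kτ) = e^(−0.1583 × 9.00) = 0.2406
Before dose 3, 2 doses have been given (aged 1τ, 2τ).
C_trough = C₀ × (r + r²) = 0.4720 × (0.2406 + 0.05789) = 0.1409 mg/L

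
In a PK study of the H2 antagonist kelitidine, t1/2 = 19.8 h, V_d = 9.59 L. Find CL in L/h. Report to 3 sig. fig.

k = ln2 / t½ = 0.693147 / 19.8 = 0.03501 h⁻¹
CL = k × Vd = 0.03501 × 9.59 = 0.3357 L/h

0.336 L/h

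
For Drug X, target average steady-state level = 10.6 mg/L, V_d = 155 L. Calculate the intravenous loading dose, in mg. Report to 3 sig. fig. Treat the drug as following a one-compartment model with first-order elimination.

LD = Css × Vd = 10.6 × 155 = 1643 mg

1640 mg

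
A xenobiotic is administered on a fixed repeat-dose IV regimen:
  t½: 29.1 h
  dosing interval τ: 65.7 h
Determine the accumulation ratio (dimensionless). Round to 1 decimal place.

k = ln2 / t½ = 0.693147 / 29.1 = 0.02382 h⁻¹
e^(−kτ) = e^(−0.02382 × 65.7) = 0.2091
Accumulation ratio R = 1 / (1 − e^(−kτ)) = 1 / (1 − 0.2091) = 1.264

1.3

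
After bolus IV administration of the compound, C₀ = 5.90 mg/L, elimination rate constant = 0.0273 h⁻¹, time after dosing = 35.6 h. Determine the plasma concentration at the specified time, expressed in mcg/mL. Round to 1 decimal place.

2.2 mcg/mL

C = C₀ · e^(−k·t) = 5.900 × e^(−0.02730 × 35.6)
  = 5.900 × 0.3784 = 2.233 mg/L
(2.233 mg/L = 2.233 mcg/mL)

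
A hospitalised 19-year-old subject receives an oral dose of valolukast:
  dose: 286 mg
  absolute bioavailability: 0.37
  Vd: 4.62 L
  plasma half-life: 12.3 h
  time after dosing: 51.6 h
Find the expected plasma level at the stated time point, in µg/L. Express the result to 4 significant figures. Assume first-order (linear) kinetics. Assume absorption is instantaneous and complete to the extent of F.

1250 µg/L

Amount reaching circulation = F × Dose = 0.37 × 286.0 = 105.8 mg
C₀ = F·Dose / Vd = 105.8 / 4.62 = 22.90 mg/L
k = ln2 / t½ = 0.693147 / 12.3 = 0.05635 h⁻¹
C = C₀ · e^(−k·t) = 22.90 × e^(−0.05635 × 51.6)
  = 22.90 × 0.05460 = 1.250 mg/L
Convert: 1.250 mg/L × 1000 = 1250 µg/L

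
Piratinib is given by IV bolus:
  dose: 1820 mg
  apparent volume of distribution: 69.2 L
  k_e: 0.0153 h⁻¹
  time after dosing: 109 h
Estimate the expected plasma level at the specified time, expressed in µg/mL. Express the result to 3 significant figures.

4.96 µg/mL

C₀ = Dose / Vd = 1820 / 69.2 = 26.30 mg/L
C = C₀ · e^(−k·t) = 26.30 × e^(−0.01530 × 109)
  = 26.30 × 0.1887 = 4.963 mg/L
(4.963 mg/L = 4.963 µg/mL)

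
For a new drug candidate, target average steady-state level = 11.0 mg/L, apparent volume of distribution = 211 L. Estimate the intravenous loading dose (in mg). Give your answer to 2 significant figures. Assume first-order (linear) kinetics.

2300 mg

LD = Css × Vd = 11.0 × 211 = 2321 mg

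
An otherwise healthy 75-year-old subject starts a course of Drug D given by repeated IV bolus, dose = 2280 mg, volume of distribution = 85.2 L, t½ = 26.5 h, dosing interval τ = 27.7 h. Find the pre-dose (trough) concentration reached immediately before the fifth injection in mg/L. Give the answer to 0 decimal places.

C₀ per dose = Dose / Vd = 2280 / 85.2 = 26.76 mg/L
k = ln2 / t½ = 0.693147 / 26.5 = 0.02616 h⁻¹
Fraction remaining after one interval: r = e^(−kτ) = e^(−0.02616 × 27.7) = 0.4845
Before dose 5, 4 doses have been given (aged 1τ, 2τ, 3τ, 4τ).
C_trough = C₀ × (r + r² + … + r^4) = C₀ × r(1−r^4)/(1−r)
        = 26.76 × 0.4845 × (1 − 0.05510) / (1 − 0.4845) = 23.76 mg/L

24 mg/L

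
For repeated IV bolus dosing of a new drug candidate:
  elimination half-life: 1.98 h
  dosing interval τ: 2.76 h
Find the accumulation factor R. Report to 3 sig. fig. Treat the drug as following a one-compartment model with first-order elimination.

1.61

k = ln2 / t½ = 0.693147 / 1.98 = 0.3501 h⁻¹
e^(−kτ) = e^(−0.3501 × 2.76) = 0.3805
Accumulation ratio R = 1 / (1 − e^(−kτ)) = 1 / (1 − 0.3805) = 1.614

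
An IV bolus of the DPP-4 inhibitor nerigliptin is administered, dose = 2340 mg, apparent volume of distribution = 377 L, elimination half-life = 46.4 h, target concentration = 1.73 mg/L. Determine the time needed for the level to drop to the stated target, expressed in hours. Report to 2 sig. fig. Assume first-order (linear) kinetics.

C₀ = Dose / Vd = 2340 / 377 = 6.207 mg/L
k = ln2 / t½ = 0.693147 / 46.4 = 0.01494 h⁻¹
t = ln(C₀ / C) / k = ln(6.207 / 1.73) / 0.01494
  = ln(3.588) / 0.01494 = 1.278 / 0.01494 = 85.54 h

86 h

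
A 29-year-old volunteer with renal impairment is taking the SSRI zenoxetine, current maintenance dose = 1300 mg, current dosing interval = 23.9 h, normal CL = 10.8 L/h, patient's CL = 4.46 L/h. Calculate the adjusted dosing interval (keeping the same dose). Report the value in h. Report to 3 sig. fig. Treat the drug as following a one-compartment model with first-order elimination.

To keep the same average steady-state level, dosing rate must scale with clearance.
CL ratio = 4.46 / 10.8 = 0.4130
New interval (same dose) = 23.9 / 0.4130 = 57.87 h

57.9 h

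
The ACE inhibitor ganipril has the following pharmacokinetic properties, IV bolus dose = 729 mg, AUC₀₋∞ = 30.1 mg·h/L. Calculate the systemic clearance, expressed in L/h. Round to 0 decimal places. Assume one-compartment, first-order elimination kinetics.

24 L/h

CL = Dose / AUC = 729 / 30.1 = 24.22 L/h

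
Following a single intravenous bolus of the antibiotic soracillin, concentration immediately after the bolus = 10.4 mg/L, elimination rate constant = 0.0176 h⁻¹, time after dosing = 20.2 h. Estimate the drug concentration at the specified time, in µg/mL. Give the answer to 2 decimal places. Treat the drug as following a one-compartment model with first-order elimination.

7.29 µg/mL

C = C₀ · e^(−k·t) = 10.40 × e^(−0.01760 × 20.2)
  = 10.40 × 0.7008 = 7.288 mg/L
(7.288 mg/L = 7.288 µg/mL)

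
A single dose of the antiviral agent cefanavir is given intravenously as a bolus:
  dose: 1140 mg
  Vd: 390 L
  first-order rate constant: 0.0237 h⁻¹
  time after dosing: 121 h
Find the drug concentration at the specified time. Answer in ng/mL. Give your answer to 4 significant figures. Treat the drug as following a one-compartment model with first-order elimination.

C₀ = Dose / Vd = 1140 / 390 = 2.923 mg/L
C = C₀ · e^(−k·t) = 2.923 × e^(−0.02370 × 121)
  = 2.923 × 0.05683 = 0.1661 mg/L
Convert: 0.1661 mg/L × 1000 = 166.1 ng/mL

166.1 ng/mL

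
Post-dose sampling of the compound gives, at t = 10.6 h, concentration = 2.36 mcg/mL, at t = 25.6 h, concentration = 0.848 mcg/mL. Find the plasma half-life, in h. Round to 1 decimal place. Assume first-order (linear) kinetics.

10.2 h

k = ln(C₁/C₂) / (t₂ − t₁) = ln(2.36/0.848) / (25.6 − 10.6)
  = 1.024 / 15.00 = 0.06827 h⁻¹
t½ = ln2 / k = 0.693147 / 0.06827 = 10.15 h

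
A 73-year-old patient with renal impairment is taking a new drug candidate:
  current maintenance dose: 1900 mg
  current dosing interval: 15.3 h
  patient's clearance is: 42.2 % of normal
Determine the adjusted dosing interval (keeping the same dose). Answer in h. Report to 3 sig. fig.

36.3 h

To keep the same average steady-state level, dosing rate must scale with clearance.
CL ratio = 42.2 / 100 = 0.4220
New interval (same dose) = 15.3 / 0.4220 = 36.26 h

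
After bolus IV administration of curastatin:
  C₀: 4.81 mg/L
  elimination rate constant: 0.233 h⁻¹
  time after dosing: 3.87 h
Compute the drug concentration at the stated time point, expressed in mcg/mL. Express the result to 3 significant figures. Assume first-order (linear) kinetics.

C = C₀ · e^(−k·t) = 4.810 × e^(−0.2330 × 3.87)
  = 4.810 × 0.4059 = 1.952 mg/L
(1.952 mg/L = 1.952 mcg/mL)

1.95 mcg/mL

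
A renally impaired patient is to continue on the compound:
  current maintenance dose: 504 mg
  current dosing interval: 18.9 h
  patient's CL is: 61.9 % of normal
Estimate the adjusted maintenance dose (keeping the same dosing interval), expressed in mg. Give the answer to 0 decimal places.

To keep the same average steady-state level, dosing rate must scale with clearance.
CL ratio = 61.9 / 100 = 0.6190
New dose (same interval) = 504 × 0.6190 = 312.0 mg

312 mg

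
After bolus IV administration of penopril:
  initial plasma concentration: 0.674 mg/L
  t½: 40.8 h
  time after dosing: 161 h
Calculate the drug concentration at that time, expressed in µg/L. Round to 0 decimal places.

k = ln2 / t½ = 0.693147 / 40.8 = 0.01699 h⁻¹
C = C₀ · e^(−k·t) = 0.6740 × e^(−0.01699 × 161)
  = 0.6740 × 0.06487 = 0.04372 mg/L
Convert: 0.04372 mg/L × 1000 = 43.72 µg/L

44 µg/L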